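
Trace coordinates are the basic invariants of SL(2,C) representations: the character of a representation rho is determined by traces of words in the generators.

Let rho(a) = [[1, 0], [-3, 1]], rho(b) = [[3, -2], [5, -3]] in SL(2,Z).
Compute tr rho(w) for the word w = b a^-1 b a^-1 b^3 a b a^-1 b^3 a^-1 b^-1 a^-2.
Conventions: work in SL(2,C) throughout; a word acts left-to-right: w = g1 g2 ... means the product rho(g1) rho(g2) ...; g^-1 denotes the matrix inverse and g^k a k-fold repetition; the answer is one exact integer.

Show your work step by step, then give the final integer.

rho(b) = [[3, -2], [5, -3]]
... * rho(a^-1) = [[1, 0], [3, 1]]  ->  [[-3, -2], [-4, -3]]
... * rho(b) = [[3, -2], [5, -3]]  ->  [[-19, 12], [-27, 17]]
... * rho(a^-1) = [[1, 0], [3, 1]]  ->  [[17, 12], [24, 17]]
... * rho(b) = [[3, -2], [5, -3]]  ->  [[111, -70], [157, -99]]
... * rho(b) = [[3, -2], [5, -3]]  ->  [[-17, -12], [-24, -17]]
... * rho(b) = [[3, -2], [5, -3]]  ->  [[-111, 70], [-157, 99]]
... * rho(a) = [[1, 0], [-3, 1]]  ->  [[-321, 70], [-454, 99]]
... * rho(b) = [[3, -2], [5, -3]]  ->  [[-613, 432], [-867, 611]]
... * rho(a^-1) = [[1, 0], [3, 1]]  ->  [[683, 432], [966, 611]]
... * rho(b) = [[3, -2], [5, -3]]  ->  [[4209, -2662], [5953, -3765]]
... * rho(b) = [[3, -2], [5, -3]]  ->  [[-683, -432], [-966, -611]]
... * rho(b) = [[3, -2], [5, -3]]  ->  [[-4209, 2662], [-5953, 3765]]
... * rho(a^-1) = [[1, 0], [3, 1]]  ->  [[3777, 2662], [5342, 3765]]
... * rho(b^-1) = [[-3, 2], [-5, 3]]  ->  [[-24641, 15540], [-34851, 21979]]
... * rho(a^-1) = [[1, 0], [3, 1]]  ->  [[21979, 15540], [31086, 21979]]
... * rho(a^-1) = [[1, 0], [3, 1]]  ->  [[68599, 15540], [97023, 21979]]
tr = 68599 + 21979 = 90578

90578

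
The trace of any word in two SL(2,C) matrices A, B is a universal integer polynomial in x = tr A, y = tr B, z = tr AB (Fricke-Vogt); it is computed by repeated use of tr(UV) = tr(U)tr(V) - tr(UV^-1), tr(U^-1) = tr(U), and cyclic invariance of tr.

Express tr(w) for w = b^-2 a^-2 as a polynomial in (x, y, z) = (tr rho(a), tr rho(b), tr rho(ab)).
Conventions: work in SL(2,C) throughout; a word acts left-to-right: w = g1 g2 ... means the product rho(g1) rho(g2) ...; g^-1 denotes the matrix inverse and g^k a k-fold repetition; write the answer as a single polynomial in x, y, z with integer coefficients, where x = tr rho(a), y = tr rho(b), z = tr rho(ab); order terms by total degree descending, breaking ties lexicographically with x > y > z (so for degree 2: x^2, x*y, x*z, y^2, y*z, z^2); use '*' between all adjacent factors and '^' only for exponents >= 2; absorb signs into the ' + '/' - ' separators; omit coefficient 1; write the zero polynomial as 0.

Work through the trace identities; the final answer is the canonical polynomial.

x*y*z - x^2 - y^2 + 2

tr(b^-1) = tr(b) = y
tr(b^-1 a) = tr(a)*tr(b) - tr(a b)  (eliminate b^-1) = x*y - z
tr(b^-1 a^-1) = tr(b^-1)*tr(a) - tr(b^-1 a)  (eliminate a^-1) = z
tr(b^-1 a^-2) = tr(b^-1 a^-1)*tr(a) - tr(b^-1)  (eliminate a^-1) = x*z - y
tr(a^-2) = tr(a^-1)*tr(a) - tr(1)  (eliminate a^-1) = x^2 - 2
tr(b^-2 a^-2) = tr(b^-1 a^-2)*tr(b) - tr(b^-1 a^-2 b)  (eliminate b^-1) = x*y*z - x^2 - y^2 + 2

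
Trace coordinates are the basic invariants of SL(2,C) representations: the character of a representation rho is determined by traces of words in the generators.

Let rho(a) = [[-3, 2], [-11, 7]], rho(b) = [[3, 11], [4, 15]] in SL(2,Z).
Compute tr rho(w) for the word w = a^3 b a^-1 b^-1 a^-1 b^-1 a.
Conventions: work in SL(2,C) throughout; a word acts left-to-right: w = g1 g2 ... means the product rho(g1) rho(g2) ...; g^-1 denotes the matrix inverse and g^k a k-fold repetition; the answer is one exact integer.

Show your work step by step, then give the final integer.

rho(a) = [[-3, 2], [-11, 7]]
... * rho(a) = [[-3, 2], [-11, 7]]  ->  [[-13, 8], [-44, 27]]
... * rho(a) = [[-3, 2], [-11, 7]]  ->  [[-49, 30], [-165, 101]]
... * rho(b) = [[3, 11], [4, 15]]  ->  [[-27, -89], [-91, -300]]
... * rho(a^-1) = [[7, -2], [11, -3]]  ->  [[-1168, 321], [-3937, 1082]]
... * rho(b^-1) = [[15, -11], [-4, 3]]  ->  [[-18804, 13811], [-63383, 46553]]
... * rho(a^-1) = [[7, -2], [11, -3]]  ->  [[20293, -3825], [68402, -12893]]
... * rho(b^-1) = [[15, -11], [-4, 3]]  ->  [[319695, -234698], [1077602, -791101]]
... * rho(a) = [[-3, 2], [-11, 7]]  ->  [[1622593, -1003496], [5469305, -3382503]]
tr = 1622593 + -3382503 = -1759910

-1759910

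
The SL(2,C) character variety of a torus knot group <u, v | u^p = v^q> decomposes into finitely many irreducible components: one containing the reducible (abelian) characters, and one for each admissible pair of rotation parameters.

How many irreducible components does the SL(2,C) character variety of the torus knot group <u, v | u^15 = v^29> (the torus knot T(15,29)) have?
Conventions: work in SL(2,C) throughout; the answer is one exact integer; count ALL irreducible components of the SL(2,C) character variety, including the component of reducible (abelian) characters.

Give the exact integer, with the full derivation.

For T(15,29): irreducibility forces the central element u^15 = v^29 to one of +I, -I.
On an irreducible component, tr(u) is locked at 2*cos(pi*alpha/15) for some alpha in 1..14, and tr(v) at 2*cos(pi*beta/29) for some beta in 1..28.
u^15 = (-1)^alpha I and v^29 = (-1)^beta I must agree, so alpha and beta have equal parity.
Counting: 7 odd alphas x 14 odd betas + 7 even alphas x 14 even betas = 98 + 98 = 196.
That is 196 components of irreducible characters, and with the reducible (abelian) component the total is 197.

197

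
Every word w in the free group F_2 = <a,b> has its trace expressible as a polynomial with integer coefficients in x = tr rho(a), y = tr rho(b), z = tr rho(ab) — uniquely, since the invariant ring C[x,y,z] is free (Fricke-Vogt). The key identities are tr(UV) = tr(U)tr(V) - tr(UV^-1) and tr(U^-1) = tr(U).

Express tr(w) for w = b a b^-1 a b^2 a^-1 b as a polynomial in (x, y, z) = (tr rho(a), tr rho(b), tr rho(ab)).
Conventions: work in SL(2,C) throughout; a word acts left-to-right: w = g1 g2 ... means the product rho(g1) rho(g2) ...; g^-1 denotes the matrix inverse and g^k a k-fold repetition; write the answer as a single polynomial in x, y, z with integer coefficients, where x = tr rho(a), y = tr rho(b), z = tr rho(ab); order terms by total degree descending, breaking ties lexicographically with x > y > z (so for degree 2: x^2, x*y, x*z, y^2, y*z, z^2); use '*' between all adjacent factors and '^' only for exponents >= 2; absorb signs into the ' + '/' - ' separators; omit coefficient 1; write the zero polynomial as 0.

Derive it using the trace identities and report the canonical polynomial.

apply: tr(a^2 b) = tr(a)*tr(b a) - tr(b)  (reduce the a square) = x*z - y
tr(a^2) = tr(a)*tr(a) - tr(1)  (reduce the a square) = x^2 - 2
tr(a^2 b^2) = tr(b)*tr(a^2 b) - tr(a^2)  (reduce the b square) = x*y*z - x^2 - y^2 + 2
tr(b a^2 b^2) = tr(b)*tr(a^2 b^2) - tr(a^2 b)  (reduce the b square) = x*y^2*z - x^2*y - y^3 - x*z + 3*y
apply: tr(b^2 a^2 b^2) = tr(b)*tr(b a^2 b^2) - tr(b a^2 b)  (reduce the b square) = x*y^3*z - x^2*y^2 - y^4 - 2*x*y*z + x^2 + 4*y^2 - 2
use: tr(a b a b) = tr(b a)*tr(b a) - tr(1)  (split on b) = z^2 - 2
tr(a b^2 a b) = tr(b)*tr(a b a b) - tr(a b a)  (reduce the b square) = y*z^2 - x*z - y
tr(b^2 a b^2 a) = tr(b)*tr(a b^2 a b) - tr(a b^2 a)  (reduce the b square) = y^2*z^2 - 2*x*y*z + x^2 - 2
apply: tr(a b^2) = tr(b)*tr(a b) - tr(a)  (reduce the b square) = y*z - x
tr(b a b^2) = tr(b)*tr(a b^2) - tr(a b)  (reduce the b square) = y^2*z - x*y - z
tr(b^2 a b^2) = tr(b)*tr(b a b^2) - tr(b a b)  (reduce the b square) = y^3*z - x*y^2 - 2*y*z + x
apply: tr(b^2 a^2 b^2 a) = tr(a)*tr(b^2 a b^2 a) - tr(b^2 a b^2)  (reduce the a square) = x*y^2*z^2 - 2*x^2*y*z - y^3*z + x^3 + x*y^2 + 2*y*z - 3*x
apply: tr(a b^2 a^-1 b^2 a) = tr(b^2 a^2 b^2)*tr(a) - tr(b^2 a^2 b^2 a)  (eliminate a^-1) = x^2*y^3*z - x^3*y^2 - x*y^4 - x*y^2*z^2 + y^3*z + 3*x*y^2 - 2*y*z + x
apply: tr(a b a b^3) = tr(b)*tr(a b a b^2) - tr(a b a b)  (reduce the b square) = y^2*z^2 - x*y*z - y^2 - z^2 + 2
tr(b^2 a b a b^2) = tr(b)*tr(a b a b^3) - tr(a b a b^2)  (reduce the b square) = y^3*z^2 - x*y^2*z - y^3 - 2*y*z^2 + x*z + 3*y
tr(a b a b a b) = tr(b a)*tr(b a b a) - tr(b^-1 a^-1)  (split on b) = z^3 - 3*z
apply: tr(a b a b a) = tr(a)*tr(b a b a) - tr(b a b)  (reduce the a square) = x*z^2 - y*z - x
apply: tr(a b a b^2 a b) = tr(b)*tr(a b a b a b) - tr(a b a b a)  (reduce the b square) = y*z^3 - x*z^2 - 2*y*z + x
use: tr(a b a b^2 a) = tr(a)*tr(b a b^2 a) - tr(b a b^2)  (reduce the a square) = x*y*z^2 - x^2*z - y^2*z + z
apply: tr(b^2 a b a b^2 a) = tr(b)*tr(a b a b^2 a b) - tr(a b a b^2 a)  (reduce the b square) = y^2*z^3 - 2*x*y*z^2 + x^2*z - y^2*z + x*y - z
apply: tr(a b^2 a^-1 b^2 a b) = tr(b^2 a b a b^2)*tr(a) - tr(b^2 a b a b^2 a)  (eliminate a^-1) = x*y^3*z^2 - x^2*y^2*z - y^2*z^3 - x*y^3 + y^2*z + 2*x*y + z
use: tr(b a b^-1 a b^2 a^-1 b) = tr(a b^2 a^-1 b^2 a)*tr(b) - tr(a b^2 a^-1 b^2 a b)  (eliminate b^-1) = x^2*y^4*z - x^3*y^3 - x*y^5 - 2*x*y^3*z^2 + x^2*y^2*z + y^4*z + y^2*z^3 + 4*x*y^3 - 3*y^2*z - x*y - z

x^2*y^4*z - x^3*y^3 - x*y^5 - 2*x*y^3*z^2 + x^2*y^2*z + y^4*z + y^2*z^3 + 4*x*y^3 - 3*y^2*z - x*y - z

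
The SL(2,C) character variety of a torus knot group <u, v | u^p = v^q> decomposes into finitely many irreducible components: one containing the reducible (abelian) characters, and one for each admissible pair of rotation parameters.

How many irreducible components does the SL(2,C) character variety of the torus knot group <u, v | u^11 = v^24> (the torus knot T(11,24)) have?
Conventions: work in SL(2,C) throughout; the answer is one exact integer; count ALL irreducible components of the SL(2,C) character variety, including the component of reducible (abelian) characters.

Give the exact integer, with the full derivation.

For T(11,24): irreducibility forces the central element u^11 = v^24 to one of +I, -I.
On an irreducible component, tr(u) is locked at 2*cos(pi*alpha/11) for some alpha in 1..10, and tr(v) at 2*cos(pi*beta/24) for some beta in 1..23.
The two central values (-1)^alpha I and (-1)^beta I must be the same matrix, so alpha and beta share a parity.
Counting: 5 odd alphas x 12 odd betas + 5 even alphas x 11 even betas = 60 + 55 = 115.
That is 115 components of irreducible characters, and with the reducible (abelian) component the total is 116.

116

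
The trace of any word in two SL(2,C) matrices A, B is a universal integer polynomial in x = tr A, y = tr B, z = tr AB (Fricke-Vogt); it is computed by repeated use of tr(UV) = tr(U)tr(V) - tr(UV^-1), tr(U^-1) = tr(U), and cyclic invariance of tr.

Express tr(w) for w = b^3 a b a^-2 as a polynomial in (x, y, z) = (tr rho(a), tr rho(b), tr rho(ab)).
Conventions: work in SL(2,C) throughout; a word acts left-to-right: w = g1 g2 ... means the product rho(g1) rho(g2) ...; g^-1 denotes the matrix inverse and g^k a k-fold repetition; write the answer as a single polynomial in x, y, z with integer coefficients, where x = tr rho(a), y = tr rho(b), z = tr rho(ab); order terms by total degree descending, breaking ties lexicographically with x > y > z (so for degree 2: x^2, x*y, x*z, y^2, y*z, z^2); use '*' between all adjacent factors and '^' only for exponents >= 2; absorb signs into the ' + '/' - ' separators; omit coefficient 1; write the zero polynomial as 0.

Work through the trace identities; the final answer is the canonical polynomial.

x^2*y^3*z - x^3*y^2 - x*y^2*z^2 - x^2*y*z - y^3*z + x^3 + 2*x*y^2 + x*z^2 + 2*y*z - 3*x

and tr(a b^2) = tr(b) * tr(a b) - tr(a) = y*z - x
and tr(a b^3) = tr(b) * tr(a b^2) - tr(a b) = y^2*z - x*y - z
tr(b^3 a b) = tr(b) * tr(a b^3) - tr(a b^2) = y^3*z - x*y^2 - 2*y*z + x
next, tr(a b a b) = tr(a b) * tr(a b) - tr(1) = z^2 - 2
and tr(a b a) = tr(a) * tr(b a) - tr(b) = x*z - y
tr(a b a b^2) = tr(b) * tr(a b a b) - tr(a b a) = y*z^2 - x*z - y
tr(b^3 a b a) = tr(b) * tr(a b a b^2) - tr(a b a b) = y^2*z^2 - x*y*z - y^2 - z^2 + 2
next, tr(b^3 a b a^-1) = tr(b^3 a b) * tr(a) - tr(b^3 a b a) = x*y^3*z - x^2*y^2 - y^2*z^2 - x*y*z + x^2 + y^2 + z^2 - 2
tr(b^3 a b a^-2) = tr(b^3 a b a^-1) * tr(a) - tr(b^3 a b) = x^2*y^3*z - x^3*y^2 - x*y^2*z^2 - x^2*y*z - y^3*z + x^3 + 2*x*y^2 + x*z^2 + 2*y*z - 3*x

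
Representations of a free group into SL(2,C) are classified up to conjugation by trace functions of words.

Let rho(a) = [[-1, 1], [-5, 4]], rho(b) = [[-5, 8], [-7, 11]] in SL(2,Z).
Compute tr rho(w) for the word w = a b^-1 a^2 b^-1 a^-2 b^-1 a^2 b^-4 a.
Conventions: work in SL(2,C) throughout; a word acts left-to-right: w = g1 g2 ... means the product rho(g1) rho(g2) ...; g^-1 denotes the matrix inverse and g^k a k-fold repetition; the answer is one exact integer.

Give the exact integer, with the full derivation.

rho(a) = [[-1, 1], [-5, 4]]
... * rho(b^-1) = [[11, -8], [7, -5]]  ->  [[-4, 3], [-27, 20]]
... * rho(a) = [[-1, 1], [-5, 4]]  ->  [[-11, 8], [-73, 53]]
... * rho(a) = [[-1, 1], [-5, 4]]  ->  [[-29, 21], [-192, 139]]
... * rho(b^-1) = [[11, -8], [7, -5]]  ->  [[-172, 127], [-1139, 841]]
... * rho(a^-1) = [[4, -1], [5, -1]]  ->  [[-53, 45], [-351, 298]]
... * rho(a^-1) = [[4, -1], [5, -1]]  ->  [[13, 8], [86, 53]]
... * rho(b^-1) = [[11, -8], [7, -5]]  ->  [[199, -144], [1317, -953]]
... * rho(a) = [[-1, 1], [-5, 4]]  ->  [[521, -377], [3448, -2495]]
... * rho(a) = [[-1, 1], [-5, 4]]  ->  [[1364, -987], [9027, -6532]]
... * rho(b^-1) = [[11, -8], [7, -5]]  ->  [[8095, -5977], [53573, -39556]]
... * rho(b^-1) = [[11, -8], [7, -5]]  ->  [[47206, -34875], [312411, -230804]]
... * rho(b^-1) = [[11, -8], [7, -5]]  ->  [[275141, -203273], [1820893, -1345268]]
... * rho(b^-1) = [[11, -8], [7, -5]]  ->  [[1603640, -1184763], [10612947, -7840804]]
... * rho(a) = [[-1, 1], [-5, 4]]  ->  [[4320175, -3135412], [28591073, -20750269]]
tr = 4320175 + -20750269 = -16430094

-16430094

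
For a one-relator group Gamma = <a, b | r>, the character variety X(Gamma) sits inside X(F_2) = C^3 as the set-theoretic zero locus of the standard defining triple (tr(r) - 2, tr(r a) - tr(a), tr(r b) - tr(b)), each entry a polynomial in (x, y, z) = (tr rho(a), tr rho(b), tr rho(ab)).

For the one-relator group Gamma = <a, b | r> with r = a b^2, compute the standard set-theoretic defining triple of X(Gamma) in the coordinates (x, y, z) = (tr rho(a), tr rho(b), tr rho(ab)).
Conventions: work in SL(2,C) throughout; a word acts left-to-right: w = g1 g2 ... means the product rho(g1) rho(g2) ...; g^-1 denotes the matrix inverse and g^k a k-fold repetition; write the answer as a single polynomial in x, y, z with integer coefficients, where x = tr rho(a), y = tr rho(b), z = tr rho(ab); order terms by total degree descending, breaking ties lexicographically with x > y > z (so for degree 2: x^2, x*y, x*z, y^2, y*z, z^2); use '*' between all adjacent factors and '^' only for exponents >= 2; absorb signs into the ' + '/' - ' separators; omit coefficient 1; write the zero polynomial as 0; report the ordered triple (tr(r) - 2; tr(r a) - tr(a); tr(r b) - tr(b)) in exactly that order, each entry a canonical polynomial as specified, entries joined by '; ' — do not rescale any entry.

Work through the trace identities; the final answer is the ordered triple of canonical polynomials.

trace(a b^2) = trace(b) * trace(a b) - trace(a) = y*z - x
trace(b^2) = trace(b) * trace(b) - trace(1) = y^2 - 2
reduce: trace(a b^2 a) = trace(a) * trace(b^2 a) - trace(b^2) = x*y*z - x^2 - y^2 + 2
trace(a b^3) = trace(b) * trace(a b^2) - trace(a b) = y^2*z - x*y - z
assemble the triple (trace(r) - 2; trace(r a) - x; trace(r b) - y)

y*z - x - 2; x*y*z - x^2 - y^2 - x + 2; y^2*z - x*y - y - z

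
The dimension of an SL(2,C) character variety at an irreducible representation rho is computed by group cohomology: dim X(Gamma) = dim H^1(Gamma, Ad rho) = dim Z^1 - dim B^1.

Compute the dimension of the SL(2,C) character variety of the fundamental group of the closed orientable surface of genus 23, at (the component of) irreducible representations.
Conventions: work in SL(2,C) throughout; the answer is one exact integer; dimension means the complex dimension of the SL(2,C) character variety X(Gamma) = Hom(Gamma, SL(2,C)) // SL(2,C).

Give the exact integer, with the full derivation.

132

Gamma = pi_1(Sigma_23) = < a_1, b_1, ..., a_23, b_23 | prod [a_i, b_i] > has 2g = 46 generators and 1 relator.
Unconstrained cocycle data is one sl_2 vector per generator (138 dimensions), cut by the relator condition d_2(z) = 0.
d_2 is surjective at irreducible rho (its cokernel H^2 is dual to H^0 = 0), so dim Z^1 = 138 - 3 = 135.
dim B^1 = 3 (coboundaries, injective at irreducible rho).
dim H^1 = 135 - 3 = 132 = dim X.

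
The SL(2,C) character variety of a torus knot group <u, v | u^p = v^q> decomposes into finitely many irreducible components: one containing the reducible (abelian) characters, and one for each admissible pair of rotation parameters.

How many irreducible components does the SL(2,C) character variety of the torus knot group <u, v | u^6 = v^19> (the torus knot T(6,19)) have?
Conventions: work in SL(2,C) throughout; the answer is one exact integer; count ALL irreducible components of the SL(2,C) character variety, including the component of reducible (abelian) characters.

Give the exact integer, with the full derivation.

Gamma = < u, v | u^6 = v^19 > (torus knot T(6,19)); the central element u^6 = v^19 acts as +I or -I in any irreducible SL(2,C) representation.
On an irreducible component, tr(u) is locked at 2*cos(pi*alpha/6) for some alpha in 1..5, and tr(v) at 2*cos(pi*beta/19) for some beta in 1..18.
Consistency of u^6 = (-1)^alpha I with v^19 = (-1)^beta I forces alpha = beta (mod 2).
Counting: 3 odd alphas x 9 odd betas + 2 even alphas x 9 even betas = 27 + 18 = 45.
Total: 45 irreducible-character components + 1 reducible (abelian) component = 46.

46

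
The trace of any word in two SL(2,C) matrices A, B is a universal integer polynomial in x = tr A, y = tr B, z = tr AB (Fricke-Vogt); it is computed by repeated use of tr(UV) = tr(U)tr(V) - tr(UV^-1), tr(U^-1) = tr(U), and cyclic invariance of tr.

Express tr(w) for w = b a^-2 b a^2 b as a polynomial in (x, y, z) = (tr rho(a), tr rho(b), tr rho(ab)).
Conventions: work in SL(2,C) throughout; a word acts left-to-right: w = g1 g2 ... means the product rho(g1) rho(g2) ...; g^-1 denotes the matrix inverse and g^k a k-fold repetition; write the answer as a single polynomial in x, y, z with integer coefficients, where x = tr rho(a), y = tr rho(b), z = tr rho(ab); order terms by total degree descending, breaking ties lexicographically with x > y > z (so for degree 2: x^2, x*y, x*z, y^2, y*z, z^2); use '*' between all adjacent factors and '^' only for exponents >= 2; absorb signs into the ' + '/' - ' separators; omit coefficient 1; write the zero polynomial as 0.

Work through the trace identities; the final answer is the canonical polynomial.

x^3*y^2*z - x^4*y - x^2*y^3 - x^2*y*z^2 + 4*x^2*y + y^3 - 3*y

apply: tr(a^2 b) = tr(a) * tr(b a) - tr(b)   [square of a] = x*z - y
apply: tr(a^2) = tr(a) * tr(a) - tr(1)   [square of a] = x^2 - 2
use: tr(b a^2 b) = tr(b) * tr(a^2 b) - tr(a^2)   [square of b] = x*y*z - x^2 - y^2 + 2
tr(b a^2 b^2) = tr(b) * tr(b a^2 b) - tr(b a^2)   [square of b] = x*y^2*z - x^2*y - y^3 - x*z + 3*y
tr(b a b a) = tr(a b) * tr(a b) - tr(1)   [split at a repeated a] = z^2 - 2
tr(b a b) = tr(b) * tr(a b) - tr(a)   [square of b] = y*z - x
apply: tr(a b a^2 b) = tr(a) * tr(b a b a) - tr(b a b)   [square of a] = x*z^2 - y*z - x
apply: tr(a b a^2) = tr(a) * tr(a b a) - tr(a b)   [square of a] = x^2*z - x*y - z
tr(b a^2 b^2 a) = tr(b) * tr(a b a^2 b) - tr(a b a^2)   [square of b] = x*y*z^2 - x^2*z - y^2*z + z
apply: tr(b a^2 b^2 a^-1) = tr(b a^2 b^2) * tr(a) - tr(b a^2 b^2 a)   [inverse elimination on a] = x^2*y^2*z - x^3*y - x*y^3 - x*y*z^2 + y^2*z + 3*x*y - z
apply: tr(b a^-2 b a^2 b) = tr(b a^2 b^2 a^-1) * tr(a) - tr(b a^2 b^2)   [inverse elimination on a] = x^3*y^2*z - x^4*y - x^2*y^3 - x^2*y*z^2 + 4*x^2*y + y^3 - 3*y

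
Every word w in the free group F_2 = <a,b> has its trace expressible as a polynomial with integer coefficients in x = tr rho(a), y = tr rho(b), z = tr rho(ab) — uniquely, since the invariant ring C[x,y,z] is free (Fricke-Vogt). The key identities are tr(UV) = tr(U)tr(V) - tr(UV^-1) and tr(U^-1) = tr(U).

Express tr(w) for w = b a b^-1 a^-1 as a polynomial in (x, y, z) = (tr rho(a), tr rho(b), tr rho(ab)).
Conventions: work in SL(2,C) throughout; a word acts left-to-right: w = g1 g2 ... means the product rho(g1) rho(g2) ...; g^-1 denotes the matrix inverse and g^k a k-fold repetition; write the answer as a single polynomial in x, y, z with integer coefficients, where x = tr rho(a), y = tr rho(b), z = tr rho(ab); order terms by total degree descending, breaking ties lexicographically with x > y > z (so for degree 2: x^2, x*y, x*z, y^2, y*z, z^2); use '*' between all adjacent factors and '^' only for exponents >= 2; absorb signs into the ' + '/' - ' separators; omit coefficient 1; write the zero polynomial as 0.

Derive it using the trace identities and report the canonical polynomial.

tr(b a b) = tr(b)*tr(a b) - tr(a) = y*z - x
tr(b a b a) = tr(b a)*tr(b a) - tr(1)   [split at repeated b] = z^2 - 2
tr(a^-1 b a b) = tr(b a b)*tr(a) - tr(b a b a) = x*y*z - x^2 - z^2 + 2
tr(b a b^-1 a^-1) = tr(a^-1 b a)*tr(b) - tr(a^-1 b a b) = -x*y*z + x^2 + y^2 + z^2 - 2

-x*y*z + x^2 + y^2 + z^2 - 2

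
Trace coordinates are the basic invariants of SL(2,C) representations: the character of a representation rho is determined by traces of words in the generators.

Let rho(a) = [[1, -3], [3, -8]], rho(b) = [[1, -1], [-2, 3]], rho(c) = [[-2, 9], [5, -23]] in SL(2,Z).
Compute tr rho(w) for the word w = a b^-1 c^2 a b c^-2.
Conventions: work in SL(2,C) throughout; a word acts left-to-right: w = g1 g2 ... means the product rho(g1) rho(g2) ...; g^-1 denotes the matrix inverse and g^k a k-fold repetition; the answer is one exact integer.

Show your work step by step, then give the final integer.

-6793929

rho(a) = [[1, -3], [3, -8]]
... * rho(b^-1) = [[3, 1], [2, 1]]  ->  [[-3, -2], [-7, -5]]
... * rho(c) = [[-2, 9], [5, -23]]  ->  [[-4, 19], [-11, 52]]
... * rho(c) = [[-2, 9], [5, -23]]  ->  [[103, -473], [282, -1295]]
... * rho(a) = [[1, -3], [3, -8]]  ->  [[-1316, 3475], [-3603, 9514]]
... * rho(b) = [[1, -1], [-2, 3]]  ->  [[-8266, 11741], [-22631, 32145]]
... * rho(c^-1) = [[-23, -9], [-5, -2]]  ->  [[131413, 50912], [359788, 139389]]
... * rho(c^-1) = [[-23, -9], [-5, -2]]  ->  [[-3277059, -1284541], [-8972069, -3516870]]
tr = -3277059 + -3516870 = -6793929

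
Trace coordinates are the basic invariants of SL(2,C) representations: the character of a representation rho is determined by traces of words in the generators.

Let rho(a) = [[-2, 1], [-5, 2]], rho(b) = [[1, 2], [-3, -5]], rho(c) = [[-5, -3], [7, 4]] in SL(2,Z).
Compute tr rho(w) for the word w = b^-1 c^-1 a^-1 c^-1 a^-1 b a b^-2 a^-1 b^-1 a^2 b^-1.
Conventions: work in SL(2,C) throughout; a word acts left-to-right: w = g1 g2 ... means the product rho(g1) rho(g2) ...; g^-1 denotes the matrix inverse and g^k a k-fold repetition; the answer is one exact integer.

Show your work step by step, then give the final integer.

rho(b^-1) = [[-5, -2], [3, 1]]
... * rho(c^-1) = [[4, 3], [-7, -5]]  ->  [[-6, -5], [5, 4]]
... * rho(a^-1) = [[2, -1], [5, -2]]  ->  [[-37, 16], [30, -13]]
... * rho(c^-1) = [[4, 3], [-7, -5]]  ->  [[-260, -191], [211, 155]]
... * rho(a^-1) = [[2, -1], [5, -2]]  ->  [[-1475, 642], [1197, -521]]
... * rho(b) = [[1, 2], [-3, -5]]  ->  [[-3401, -6160], [2760, 4999]]
... * rho(a) = [[-2, 1], [-5, 2]]  ->  [[37602, -15721], [-30515, 12758]]
... * rho(b^-1) = [[-5, -2], [3, 1]]  ->  [[-235173, -90925], [190849, 73788]]
... * rho(b^-1) = [[-5, -2], [3, 1]]  ->  [[903090, 379421], [-732881, -307910]]
... * rho(a^-1) = [[2, -1], [5, -2]]  ->  [[3703285, -1661932], [-3005312, 1348701]]
... * rho(b^-1) = [[-5, -2], [3, 1]]  ->  [[-23502221, -9068502], [19072663, 7359325]]
... * rho(a) = [[-2, 1], [-5, 2]]  ->  [[92346952, -41639225], [-74941951, 33791313]]
... * rho(a) = [[-2, 1], [-5, 2]]  ->  [[23502221, 9068502], [-19072663, -7359325]]
... * rho(b^-1) = [[-5, -2], [3, 1]]  ->  [[-90305599, -37935940], [73285340, 30786001]]
tr = -90305599 + 30786001 = -59519598

-59519598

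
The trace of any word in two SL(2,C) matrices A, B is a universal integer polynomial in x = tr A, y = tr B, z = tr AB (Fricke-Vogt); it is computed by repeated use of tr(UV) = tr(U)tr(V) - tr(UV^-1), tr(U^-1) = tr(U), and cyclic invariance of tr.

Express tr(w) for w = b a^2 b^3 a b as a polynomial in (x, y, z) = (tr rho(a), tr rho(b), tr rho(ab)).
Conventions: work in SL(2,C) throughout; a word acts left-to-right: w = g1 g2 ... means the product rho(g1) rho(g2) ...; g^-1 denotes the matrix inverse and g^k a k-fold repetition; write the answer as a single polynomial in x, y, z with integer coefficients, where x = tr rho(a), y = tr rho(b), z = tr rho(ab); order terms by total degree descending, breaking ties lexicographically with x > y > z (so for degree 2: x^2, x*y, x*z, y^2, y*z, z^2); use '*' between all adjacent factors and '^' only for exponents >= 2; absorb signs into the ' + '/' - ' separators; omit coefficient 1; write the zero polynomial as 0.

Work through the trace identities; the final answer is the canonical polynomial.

so trace(b a b a) = trace(a b)*trace(a b) - trace(1) = z^2 - 2
trace(b a b) = trace(b)*trace(a b) - trace(a) = y*z - x
trace(a b a^2 b) = trace(a)*trace(b a b a) - trace(b a b) = x*z^2 - y*z - x
reduce: trace(a b a) = trace(a)*trace(b a) - trace(b) = x*z - y
trace(a b a^2) = trace(a)*trace(a b a) - trace(a b) = x^2*z - x*y - z
so trace(a^2 b^2 a b) = trace(b)*trace(a b a^2 b) - trace(a b a^2) = x*y*z^2 - x^2*z - y^2*z + z
reduce: trace(a^2) = trace(a)*trace(a) - trace(1) = x^2 - 2
so trace(a^3) = trace(a)*trace(a^2) - trace(a) = x^3 - 3*x
trace(a^2 b^2 a) = trace(b)*trace(a^3 b) - trace(a^3) = x^2*y*z - x^3 - x*y^2 - y*z + 3*x
trace(b a b^2 a^2 b) = trace(b)*trace(a^2 b^2 a b) - trace(a^2 b^2 a) = x*y^2*z^2 - 2*x^2*y*z - y^3*z + x^3 + x*y^2 + 2*y*z - 3*x
reduce: trace(b a b^2 a) = trace(b)*trace(a b a b) - trace(a b a) = y*z^2 - x*z - y
reduce: trace(b a b^2) = trace(b)*trace(b a b) - trace(b a) = y^2*z - x*y - z
trace(b a b^2 a^2) = trace(a)*trace(b a b^2 a) - trace(b a b^2) = x*y*z^2 - x^2*z - y^2*z + z
trace(b a^2 b^3 a b) = trace(b)*trace(b a b^2 a^2 b) - trace(b a b^2 a^2) = x*y^3*z^2 - 2*x^2*y^2*z - y^4*z + x^3*y + x*y^3 - x*y*z^2 + x^2*z + 3*y^2*z - 3*x*y - z

x*y^3*z^2 - 2*x^2*y^2*z - y^4*z + x^3*y + x*y^3 - x*y*z^2 + x^2*z + 3*y^2*z - 3*x*y - z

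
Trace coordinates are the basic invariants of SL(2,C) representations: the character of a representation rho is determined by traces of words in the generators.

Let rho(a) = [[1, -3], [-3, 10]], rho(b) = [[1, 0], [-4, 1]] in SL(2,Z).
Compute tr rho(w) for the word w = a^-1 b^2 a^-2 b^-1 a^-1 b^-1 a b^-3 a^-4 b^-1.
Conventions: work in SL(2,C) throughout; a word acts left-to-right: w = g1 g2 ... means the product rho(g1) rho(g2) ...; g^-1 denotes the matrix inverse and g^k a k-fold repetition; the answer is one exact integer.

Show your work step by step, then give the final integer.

42514994723

rho(a^-1) = [[10, 3], [3, 1]]
... * rho(b) = [[1, 0], [-4, 1]]  ->  [[-2, 3], [-1, 1]]
... * rho(b) = [[1, 0], [-4, 1]]  ->  [[-14, 3], [-5, 1]]
... * rho(a^-1) = [[10, 3], [3, 1]]  ->  [[-131, -39], [-47, -14]]
... * rho(a^-1) = [[10, 3], [3, 1]]  ->  [[-1427, -432], [-512, -155]]
... * rho(b^-1) = [[1, 0], [4, 1]]  ->  [[-3155, -432], [-1132, -155]]
... * rho(a^-1) = [[10, 3], [3, 1]]  ->  [[-32846, -9897], [-11785, -3551]]
... * rho(b^-1) = [[1, 0], [4, 1]]  ->  [[-72434, -9897], [-25989, -3551]]
... * rho(a) = [[1, -3], [-3, 10]]  ->  [[-42743, 118332], [-15336, 42457]]
... * rho(b^-1) = [[1, 0], [4, 1]]  ->  [[430585, 118332], [154492, 42457]]
... * rho(b^-1) = [[1, 0], [4, 1]]  ->  [[903913, 118332], [324320, 42457]]
... * rho(b^-1) = [[1, 0], [4, 1]]  ->  [[1377241, 118332], [494148, 42457]]
... * rho(a^-1) = [[10, 3], [3, 1]]  ->  [[14127406, 4250055], [5068851, 1524901]]
... * rho(a^-1) = [[10, 3], [3, 1]]  ->  [[154024225, 46632273], [55263213, 16731454]]
... * rho(a^-1) = [[10, 3], [3, 1]]  ->  [[1680139069, 508704948], [602826492, 182521093]]
... * rho(a^-1) = [[10, 3], [3, 1]]  ->  [[18327505534, 5549122155], [6575828199, 1991000569]]
... * rho(b^-1) = [[1, 0], [4, 1]]  ->  [[40523994154, 5549122155], [14539830475, 1991000569]]
tr = 40523994154 + 1991000569 = 42514994723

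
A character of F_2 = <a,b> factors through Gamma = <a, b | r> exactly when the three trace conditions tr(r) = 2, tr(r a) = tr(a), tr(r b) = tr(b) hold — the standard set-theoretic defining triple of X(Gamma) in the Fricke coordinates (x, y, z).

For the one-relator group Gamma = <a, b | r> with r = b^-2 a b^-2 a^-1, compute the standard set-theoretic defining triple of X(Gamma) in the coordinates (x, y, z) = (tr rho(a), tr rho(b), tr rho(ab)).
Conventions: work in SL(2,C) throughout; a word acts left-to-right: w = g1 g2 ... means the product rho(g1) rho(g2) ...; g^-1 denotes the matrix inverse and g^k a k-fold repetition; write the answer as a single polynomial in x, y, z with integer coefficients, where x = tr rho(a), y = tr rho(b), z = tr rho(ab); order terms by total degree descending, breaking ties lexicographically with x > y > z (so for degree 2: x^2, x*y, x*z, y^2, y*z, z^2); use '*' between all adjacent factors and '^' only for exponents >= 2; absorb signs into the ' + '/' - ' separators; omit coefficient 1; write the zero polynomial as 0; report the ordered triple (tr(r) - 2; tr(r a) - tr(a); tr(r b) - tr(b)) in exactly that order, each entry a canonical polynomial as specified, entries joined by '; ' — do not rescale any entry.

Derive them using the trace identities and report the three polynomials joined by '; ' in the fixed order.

use: trace(b^-1) = trace(b) = y
use: trace(b^-2) = trace(b^-1)*trace(b) - trace(1)   [inverse elimination on b] = y^2 - 2
use: trace(b a b) = trace(b)*trace(a b) - trace(a)   [square of b] = y*z - x
use: trace(b a b a) = trace(b a)*trace(b a) - trace(1)   [split at a repeated b] = z^2 - 2
trace(a b a^-1 b) = trace(b a b)*trace(a) - trace(b a b a)   [inverse elimination on a] = x*y*z - x^2 - z^2 + 2
use: trace(b^-1 a b a^-1) = trace(a b a^-1)*trace(b) - trace(a b a^-1 b)   [inverse elimination on b] = -x*y*z + x^2 + y^2 + z^2 - 2
apply: trace(a^-1 b^-2 a b) = trace(b^-1 a b a^-1)*trace(b) - trace(b^-1 a b a^-1 b)   [inverse elimination on b] = -x*y^2*z + x^2*y + y^3 + y*z^2 - 3*y
trace(a^-1 b^-2 a b^-1) = trace(a^-1 b^-2 a)*trace(b) - trace(a^-1 b^-2 a b)   [inverse elimination on b] = x*y^2*z - x^2*y - y*z^2 + y
trace(b^-2 a b^-2 a^-1) = trace(a^-1 b^-2 a b^-1)*trace(b) - trace(a^-1 b^-2 a)   [inverse elimination on b] = x*y^3*z - x^2*y^2 - y^2*z^2 + 2
trace(b^-1 a) = trace(a)*trace(b) - trace(a b) = x*y - z
trace(a b^-2) = trace(b^-1 a)*trace(b) - trace(b^-1 a b) = x*y^2 - y*z - x
trace(b^-1 a b^-2) = trace(a b^-2)*trace(b) - trace(a b^-1) = x*y^3 - y^2*z - 2*x*y + z
trace(b^-2 a b^-2) = trace(b^-1 a b^-2)*trace(b) - trace(b^-1 a b^-1) = x*y^4 - y^3*z - 3*x*y^2 + 2*y*z + x
apply: trace(b^-1 a b^-2 a^-1) = trace(b^-1 a^-1 b^-1 a)*trace(b) - trace(b^-1 a^-1 b^-1 a b) = x*y^2*z - x^2*y - y*z^2 + y
assemble the triple (trace(r) - 2; trace(r a) - x; trace(r b) - y)

x*y^3*z - x^2*y^2 - y^2*z^2; x*y^4 - y^3*z - 3*x*y^2 + 2*y*z; x*y^2*z - x^2*y - y*z^2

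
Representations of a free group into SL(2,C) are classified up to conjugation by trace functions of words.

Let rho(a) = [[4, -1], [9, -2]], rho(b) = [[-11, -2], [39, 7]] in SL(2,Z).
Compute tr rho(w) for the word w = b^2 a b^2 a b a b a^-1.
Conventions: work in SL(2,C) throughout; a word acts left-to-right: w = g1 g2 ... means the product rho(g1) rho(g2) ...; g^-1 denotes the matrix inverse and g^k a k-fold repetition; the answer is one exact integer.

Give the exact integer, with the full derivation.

-2592840193

rho(b) = [[-11, -2], [39, 7]]
... * rho(b) = [[-11, -2], [39, 7]]  ->  [[43, 8], [-156, -29]]
... * rho(a) = [[4, -1], [9, -2]]  ->  [[244, -59], [-885, 214]]
... * rho(b) = [[-11, -2], [39, 7]]  ->  [[-4985, -901], [18081, 3268]]
... * rho(b) = [[-11, -2], [39, 7]]  ->  [[19696, 3663], [-71439, -13286]]
... * rho(a) = [[4, -1], [9, -2]]  ->  [[111751, -27022], [-405330, 98011]]
... * rho(b) = [[-11, -2], [39, 7]]  ->  [[-2283119, -412656], [8281059, 1496737]]
... * rho(a) = [[4, -1], [9, -2]]  ->  [[-12846380, 3108431], [46594869, -11274533]]
... * rho(b) = [[-11, -2], [39, 7]]  ->  [[262538989, 47451777], [-952250346, -172111469]]
... * rho(a^-1) = [[-2, 1], [-9, 4]]  ->  [[-952143971, 452346097], [3453503913, -1640696222]]
tr = -952143971 + -1640696222 = -2592840193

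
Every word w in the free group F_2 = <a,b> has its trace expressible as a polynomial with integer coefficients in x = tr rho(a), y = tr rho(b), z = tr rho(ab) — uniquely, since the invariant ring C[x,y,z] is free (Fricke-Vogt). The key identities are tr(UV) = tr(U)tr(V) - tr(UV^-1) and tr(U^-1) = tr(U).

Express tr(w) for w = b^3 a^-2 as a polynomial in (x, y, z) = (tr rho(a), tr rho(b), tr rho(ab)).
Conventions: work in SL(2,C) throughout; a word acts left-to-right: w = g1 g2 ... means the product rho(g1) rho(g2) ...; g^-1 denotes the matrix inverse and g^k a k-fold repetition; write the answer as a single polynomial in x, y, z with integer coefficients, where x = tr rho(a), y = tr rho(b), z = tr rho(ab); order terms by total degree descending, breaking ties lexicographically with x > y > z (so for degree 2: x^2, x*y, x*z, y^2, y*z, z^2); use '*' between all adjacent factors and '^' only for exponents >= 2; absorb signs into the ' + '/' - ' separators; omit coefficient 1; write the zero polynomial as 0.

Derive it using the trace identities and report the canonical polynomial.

x^2*y^3 - x*y^2*z - 2*x^2*y - y^3 + x*z + 3*y

next, tr(b^2) = tr(b)*tr(b) - tr(1)  (reduce the b square) = y^2 - 2
and tr(b^3) = tr(b)*tr(b^2) - tr(b)  (reduce the b square) = y^3 - 3*y
tr(a b^2) = tr(b)*tr(a b) - tr(a)  (reduce the b square) = y*z - x
tr(b^3 a) = tr(b)*tr(a b^2) - tr(a b)  (reduce the b square) = y^2*z - x*y - z
tr(a^-1 b^3) = tr(b^3)*tr(a) - tr(b^3 a)  (eliminate a^-1) = x*y^3 - y^2*z - 2*x*y + z
and tr(b^3 a^-2) = tr(a^-1 b^3)*tr(a) - tr(a^-1 b^3 a)  (eliminate a^-1) = x^2*y^3 - x*y^2*z - 2*x^2*y - y^3 + x*z + 3*y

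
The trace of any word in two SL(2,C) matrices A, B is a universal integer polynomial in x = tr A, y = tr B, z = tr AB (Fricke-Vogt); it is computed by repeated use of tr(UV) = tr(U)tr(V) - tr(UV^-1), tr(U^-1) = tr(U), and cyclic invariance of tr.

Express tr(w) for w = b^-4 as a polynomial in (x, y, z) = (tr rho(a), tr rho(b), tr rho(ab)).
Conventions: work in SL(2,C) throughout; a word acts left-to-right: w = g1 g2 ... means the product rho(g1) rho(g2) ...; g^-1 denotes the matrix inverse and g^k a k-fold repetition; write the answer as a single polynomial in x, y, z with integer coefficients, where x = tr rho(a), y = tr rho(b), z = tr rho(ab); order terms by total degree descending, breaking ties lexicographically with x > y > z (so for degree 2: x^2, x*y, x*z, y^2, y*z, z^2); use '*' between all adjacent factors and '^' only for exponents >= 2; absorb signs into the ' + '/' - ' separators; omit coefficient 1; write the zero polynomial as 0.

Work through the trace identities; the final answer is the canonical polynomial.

tr(b^-1) = tr(b) = y
tr(b^-2) = tr(b^-1) tr(b) - tr(1)  (eliminate b^-1) = y^2 - 2
tr(b^-3) = tr(b^-2) tr(b) - tr(b^-1)  (eliminate b^-1) = y^3 - 3*y
use: tr(b^-4) = tr(b^-3) tr(b) - tr(b^-2)  (eliminate b^-1) = y^4 - 4*y^2 + 2

y^4 - 4*y^2 + 2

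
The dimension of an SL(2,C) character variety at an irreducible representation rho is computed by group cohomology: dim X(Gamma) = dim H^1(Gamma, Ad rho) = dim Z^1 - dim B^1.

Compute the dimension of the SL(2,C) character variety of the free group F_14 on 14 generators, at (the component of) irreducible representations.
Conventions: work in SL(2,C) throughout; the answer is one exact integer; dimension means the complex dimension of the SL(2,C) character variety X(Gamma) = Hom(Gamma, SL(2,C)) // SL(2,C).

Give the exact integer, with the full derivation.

Gamma = F_14 has 14 generators and no relators.
Z^1(Gamma, Ad rho) = (sl_2)^14: a cocycle is a free choice of one sl_2 vector per generator, so dim Z^1 = 3*14 = 42.
Irreducibility makes the coboundary map sl_2 -> Z^1 injective (trivial centralizer), so dim B^1 = 3.
Therefore dim X = 42 - 3 = 39.

39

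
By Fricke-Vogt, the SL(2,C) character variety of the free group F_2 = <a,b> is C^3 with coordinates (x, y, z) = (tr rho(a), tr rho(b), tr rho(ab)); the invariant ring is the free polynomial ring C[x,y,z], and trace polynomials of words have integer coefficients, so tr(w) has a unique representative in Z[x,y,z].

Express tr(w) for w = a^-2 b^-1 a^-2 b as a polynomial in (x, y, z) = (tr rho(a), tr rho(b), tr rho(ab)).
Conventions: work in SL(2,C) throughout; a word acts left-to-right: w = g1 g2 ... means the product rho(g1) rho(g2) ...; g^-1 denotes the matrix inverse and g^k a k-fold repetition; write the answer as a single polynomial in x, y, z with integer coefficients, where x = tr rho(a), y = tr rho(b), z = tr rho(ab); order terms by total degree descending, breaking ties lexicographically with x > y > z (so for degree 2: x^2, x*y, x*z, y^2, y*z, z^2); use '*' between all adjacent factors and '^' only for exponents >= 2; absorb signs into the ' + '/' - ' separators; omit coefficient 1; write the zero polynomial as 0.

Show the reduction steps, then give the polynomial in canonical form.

x^3*y*z - x^2*y^2 - x^2*z^2 + 2

trace(a^-1) = trace(a) = x
trace(a^-2) = trace(a^-1) * trace(a) - trace(1) = x^2 - 2
and trace(a b a) = trace(a) * trace(b a) - trace(b) = x*z - y
and trace(a b a b) = trace(a b) * trace(a b) - trace(1) = z^2 - 2
and trace(b^-1 a b a) = trace(a b a) * trace(b) - trace(a b a b) = x*y*z - y^2 - z^2 + 2
next, trace(a^-1 b^-1 a b) = trace(b^-1 a b) * trace(a) - trace(b^-1 a b a) = -x*y*z + x^2 + y^2 + z^2 - 2
trace(b a^-2 b^-1 a) = trace(a^-1 b^-1 a b) * trace(a) - trace(a^-1 b^-1 a b a) = -x^2*y*z + x^3 + x*y^2 + x*z^2 - 3*x
trace(b a^-2 b^-1 a^-1) = trace(b a^-2 b^-1) * trace(a) - trace(b a^-2 b^-1 a) = x^2*y*z - x*y^2 - x*z^2 + x
trace(a^-2 b^-1 a^-2 b) = trace(b a^-2 b^-1 a^-1) * trace(a) - trace(b a^-2 b^-1) = x^3*y*z - x^2*y^2 - x^2*z^2 + 2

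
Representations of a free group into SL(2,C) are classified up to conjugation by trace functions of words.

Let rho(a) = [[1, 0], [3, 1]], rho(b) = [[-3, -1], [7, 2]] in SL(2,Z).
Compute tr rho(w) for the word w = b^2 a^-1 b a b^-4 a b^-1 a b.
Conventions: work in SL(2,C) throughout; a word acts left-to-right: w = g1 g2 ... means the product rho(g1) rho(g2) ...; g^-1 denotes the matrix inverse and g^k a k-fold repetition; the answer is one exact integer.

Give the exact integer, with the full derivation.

5

rho(b) = [[-3, -1], [7, 2]]
... * rho(b) = [[-3, -1], [7, 2]]  ->  [[2, 1], [-7, -3]]
... * rho(a^-1) = [[1, 0], [-3, 1]]  ->  [[-1, 1], [2, -3]]
... * rho(b) = [[-3, -1], [7, 2]]  ->  [[10, 3], [-27, -8]]
... * rho(a) = [[1, 0], [3, 1]]  ->  [[19, 3], [-51, -8]]
... * rho(b^-1) = [[2, 1], [-7, -3]]  ->  [[17, 10], [-46, -27]]
... * rho(b^-1) = [[2, 1], [-7, -3]]  ->  [[-36, -13], [97, 35]]
... * rho(b^-1) = [[2, 1], [-7, -3]]  ->  [[19, 3], [-51, -8]]
... * rho(b^-1) = [[2, 1], [-7, -3]]  ->  [[17, 10], [-46, -27]]
... * rho(a) = [[1, 0], [3, 1]]  ->  [[47, 10], [-127, -27]]
... * rho(b^-1) = [[2, 1], [-7, -3]]  ->  [[24, 17], [-65, -46]]
... * rho(a) = [[1, 0], [3, 1]]  ->  [[75, 17], [-203, -46]]
... * rho(b) = [[-3, -1], [7, 2]]  ->  [[-106, -41], [287, 111]]
tr = -106 + 111 = 5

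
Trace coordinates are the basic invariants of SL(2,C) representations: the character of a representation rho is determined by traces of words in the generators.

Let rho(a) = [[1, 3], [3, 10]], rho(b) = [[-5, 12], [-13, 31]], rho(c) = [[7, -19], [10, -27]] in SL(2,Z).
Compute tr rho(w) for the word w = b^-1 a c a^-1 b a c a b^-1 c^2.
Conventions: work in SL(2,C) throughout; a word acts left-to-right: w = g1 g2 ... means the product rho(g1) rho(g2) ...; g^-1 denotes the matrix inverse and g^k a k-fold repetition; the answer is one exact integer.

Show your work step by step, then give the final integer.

rho(b^-1) = [[31, -12], [13, -5]]
... * rho(a) = [[1, 3], [3, 10]]  ->  [[-5, -27], [-2, -11]]
... * rho(c) = [[7, -19], [10, -27]]  ->  [[-305, 824], [-124, 335]]
... * rho(a^-1) = [[10, -3], [-3, 1]]  ->  [[-5522, 1739], [-2245, 707]]
... * rho(b) = [[-5, 12], [-13, 31]]  ->  [[5003, -12355], [2034, -5023]]
... * rho(a) = [[1, 3], [3, 10]]  ->  [[-32062, -108541], [-13035, -44128]]
... * rho(c) = [[7, -19], [10, -27]]  ->  [[-1309844, 3539785], [-532525, 1439121]]
... * rho(a) = [[1, 3], [3, 10]]  ->  [[9309511, 31468318], [3784838, 12793635]]
... * rho(b^-1) = [[31, -12], [13, -5]]  ->  [[697682975, -269055722], [283647233, -109386231]]
... * rho(c) = [[7, -19], [10, -27]]  ->  [[2193223605, -5991472031], [891668321, -2435869190]]
... * rho(c) = [[7, -19], [10, -27]]  ->  [[-44562155075, 120098496342], [-18117013653, 48826770031]]
tr = -44562155075 + 48826770031 = 4264614956

4264614956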